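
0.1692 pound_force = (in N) 1 pound_force = 4.4482216 N, so 0.1692 pound_force = 0.1692 * 4.4482216 = 0.7526391 N. Result: 0.7526391 N ≈ 0.7526 N (4 s.f.). Final answer: 0.7526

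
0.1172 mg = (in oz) 4.134e-06. Check: 1 mg = 1e-06 kg, so 0.1172 mg = 0.1172 * 1e-06 = 1.172e-07 kg. 1 oz = 0.028349523 kg, so 1.172e-07 kg = 1.172e-07 / 0.028349523 = 4.1341083e-06 oz ≈ 4.134e-06 oz (4 s.f.).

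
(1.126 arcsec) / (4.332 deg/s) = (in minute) 1.203e-06. Check: 1 arcsec = 4.8481368e-06 rad, so 1.126 arcsec = 1.126 * 4.8481368e-06 = 5.459002e-06 rad. 1 deg/s = 0.017453293 rad/s, so 4.332 deg/s = 4.332 * 0.017453293 = 0.075607663 rad/s. Combine: 5.459002e-06 rad / 0.075607663 rad/s = 7.2201703e-05 s. 1 minute = 60 s, so 7.2201703e-05 s = 7.2201703e-05 / 60 = 1.2033617e-06 minute ≈ 1.203e-06 minute (4 s.f.).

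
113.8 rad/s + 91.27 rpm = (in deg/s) 7068. Check: 113.8 rad/s is already in rad/s. 1 rpm = 0.10471976 rad/s, so 91.27 rpm = 91.27 * 0.10471976 = 9.557772 rad/s. Sum: 113.8 + 9.557772 = 123.35777 rad/s. 1 deg/s = 0.017453293 rad/s, so 123.35777 rad/s = 123.35777 / 0.017453293 = 7067.8797 deg/s ≈ 7068 deg/s (4 s.f.).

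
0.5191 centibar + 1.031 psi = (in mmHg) 1 centibar = 1000 Pa, so 0.5191 centibar = 0.5191 * 1000 = 519.1 Pa. 1 psi = 6894.7573 Pa, so 1.031 psi = 1.031 * 6894.7573 = 7108.4948 Pa. Sum: 519.1 + 7108.4948 = 7627.5948 Pa. 1 mmHg = 133.32237 Pa, so 7627.5948 Pa = 7627.5948 / 133.32237 = 57.211666 mmHg ≈ 57.21 mmHg (4 s.f.). Final answer: 57.21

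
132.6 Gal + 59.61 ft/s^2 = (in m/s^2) 19.5. Check: 1 Gal = 0.01 m/s^2, so 132.6 Gal = 132.6 * 0.01 = 1.326 m/s^2. 1 ft/s^2 = 0.3048 m/s^2, so 59.61 ft/s^2 = 59.61 * 0.3048 = 18.169128 m/s^2. Sum: 1.326 + 18.169128 = 19.495128 m/s^2. Result: 19.495128 m/s^2 ≈ 19.5 m/s^2 (4 s.f.).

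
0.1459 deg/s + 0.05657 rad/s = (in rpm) 1 deg/s = 0.017453293 rad/s, so 0.1459 deg/s = 0.1459 * 0.017453293 = 0.0025464354 rad/s. 0.05657 rad/s is already in rad/s. Sum: 0.0025464354 + 0.05657 = 0.059116435 rad/s. 1 rpm = 0.10471976 rad/s, so 0.059116435 rad/s = 0.059116435 / 0.10471976 = 0.56452037 rpm ≈ 0.5645 rpm (4 s.f.). Final answer: 0.5645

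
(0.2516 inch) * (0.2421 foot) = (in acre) 1.165e-07. Check: 1 inch = 0.0254 m, so 0.2516 inch = 0.2516 * 0.0254 = 0.00639064 m. 1 foot = 0.3048 m, so 0.2421 foot = 0.2421 * 0.3048 = 0.07379208 m. Combine: 0.00639064 m * 0.07379208 m = 0.00047157862 m^2. 1 acre = 4046.8564 m^2, so 0.00047157862 m^2 = 0.00047157862 / 4046.8564 = 1.1652961e-07 acre ≈ 1.165e-07 acre (4 s.f.).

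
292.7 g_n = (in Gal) 2.87e+05. Check: 1 g_n = 9.80665 m/s^2, so 292.7 g_n = 292.7 * 9.80665 = 2870.4065 m/s^2. 1 Gal = 0.01 m/s^2, so 2870.4065 m/s^2 = 2870.4065 / 0.01 = 287040.65 Gal ≈ 2.87e+05 Gal (4 s.f.).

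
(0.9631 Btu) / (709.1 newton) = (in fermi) 1.433e+15. Check: 1 Btu = 1055.0559 J, so 0.9631 Btu = 0.9631 * 1055.0559 = 1016.1243 J. 709.1 newton = 709.1 N. Combine: 1016.1243 J / 709.1 N = 1.4329774 m. 1 fermi = 1e-15 m, so 1.4329774 m = 1.4329774 / 1e-15 = 1.4329774e+15 fermi ≈ 1.433e+15 fermi (4 s.f.).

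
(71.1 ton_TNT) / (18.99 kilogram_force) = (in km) 1 ton_TNT = 4.184e+09 J, so 71.1 ton_TNT = 71.1 * 4.184e+09 = 2.974824e+11 J. 1 kilogram_force = 9.80665 N, so 18.99 kilogram_force = 18.99 * 9.80665 = 186.22828 N. Combine: 2.974824e+11 J / 186.22828 N = 1.5974072e+09 m. 1 km = 1000 m, so 1.5974072e+09 m = 1.5974072e+09 / 1000 = 1597407.2 km ≈ 1.597e+06 km (4 s.f.). Final answer: 1.597e+06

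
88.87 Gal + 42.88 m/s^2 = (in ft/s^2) 143.6. Check: 1 Gal = 0.01 m/s^2, so 88.87 Gal = 88.87 * 0.01 = 0.8887 m/s^2. 42.88 m/s^2 is already in m/s^2. Sum: 0.8887 + 42.88 = 43.7687 m/s^2. 1 ft/s^2 = 0.3048 m/s^2, so 43.7687 m/s^2 = 43.7687 / 0.3048 = 143.5981 ft/s^2 ≈ 143.6 ft/s^2 (4 s.f.).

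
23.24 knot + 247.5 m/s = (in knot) 1 knot = 0.51444444 m/s, so 23.24 knot = 23.24 * 0.51444444 = 11.955689 m/s. 247.5 m/s is already in m/s. Sum: 11.955689 + 247.5 = 259.45569 m/s. 1 knot = 0.51444444 m/s, so 259.45569 m/s = 259.45569 / 0.51444444 = 504.34151 knot ≈ 504.3 knot (4 s.f.). Final answer: 504.3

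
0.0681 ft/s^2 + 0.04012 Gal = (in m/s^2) 1 ft/s^2 = 0.3048 m/s^2, so 0.0681 ft/s^2 = 0.0681 * 0.3048 = 0.02075688 m/s^2. 1 Gal = 0.01 m/s^2, so 0.04012 Gal = 0.04012 * 0.01 = 0.0004012 m/s^2. Sum: 0.02075688 + 0.0004012 = 0.02115808 m/s^2. Result: 0.02115808 m/s^2 ≈ 0.02116 m/s^2 (4 s.f.). Final answer: 0.02116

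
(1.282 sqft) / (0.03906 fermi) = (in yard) 1 sqft = 0.09290304 m^2, so 1.282 sqft = 1.282 * 0.09290304 = 0.1191017 m^2. 1 fermi = 1e-15 m, so 0.03906 fermi = 0.03906 * 1e-15 = 3.906e-17 m. Combine: 0.1191017 m^2 / 3.906e-17 m = 3.0491986e+15 m. 1 yard = 0.9144 m, so 3.0491986e+15 m = 3.0491986e+15 / 0.9144 = 3.3346441e+15 yard ≈ 3.335e+15 yard (4 s.f.). Final answer: 3.335e+15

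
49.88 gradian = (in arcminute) 1 gradian = 0.015707963 rad, so 49.88 gradian = 49.88 * 0.015707963 = 0.78351321 rad. 1 arcminute = 0.00029088821 rad, so 0.78351321 rad = 0.78351321 / 0.00029088821 = 2693.52 arcminute ≈ 2694 arcminute (4 s.f.). Final answer: 2694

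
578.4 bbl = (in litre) 1 bbl = 0.15898729 m^3, so 578.4 bbl = 578.4 * 0.15898729 = 91.958251 m^3. 1 litre = 0.001 m^3, so 91.958251 m^3 = 91.958251 / 0.001 = 91958.251 litre ≈ 9.196e+04 litre (4 s.f.). Final answer: 9.196e+04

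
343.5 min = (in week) 0.03408. Check: 1 min = 60 s, so 343.5 min = 343.5 * 60 = 20610 s. 1 week = 604800 s, so 20610 s = 20610 / 604800 = 0.034077381 week ≈ 0.03408 week (4 s.f.).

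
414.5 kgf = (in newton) 4065. Check: 1 kgf = 9.80665 N, so 414.5 kgf = 414.5 * 9.80665 = 4064.8564 N. 4064.8564 N = 4064.8564 newton ≈ 4065 newton (4 s.f.).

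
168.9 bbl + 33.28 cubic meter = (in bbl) 378.2. Check: 1 bbl = 0.15898729 m^3, so 168.9 bbl = 168.9 * 0.15898729 = 26.852954 m^3. 33.28 cubic meter = 33.28 m^3. Sum: 26.852954 + 33.28 = 60.132954 m^3. 1 bbl = 0.15898729 m^3, so 60.132954 m^3 = 60.132954 / 0.15898729 = 378.2249 bbl ≈ 378.2 bbl (4 s.f.).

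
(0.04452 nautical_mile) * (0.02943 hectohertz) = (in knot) 1 nautical_mile = 1852 m, so 0.04452 nautical_mile = 0.04452 * 1852 = 82.45104 m. 1 hectohertz = 100 Hz, so 0.02943 hectohertz = 0.02943 * 100 = 2.943 Hz. Combine: 82.45104 m * 2.943 Hz = 242.65341 m/s. 1 knot = 0.51444444 m/s, so 242.65341 m/s = 242.65341 / 0.51444444 = 471.6805 knot ≈ 471.7 knot (4 s.f.). Final answer: 471.7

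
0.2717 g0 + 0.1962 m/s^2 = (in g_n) 1 g0 = 9.80665 m/s^2, so 0.2717 g0 = 0.2717 * 9.80665 = 2.6644668 m/s^2. 0.1962 m/s^2 is already in m/s^2. Sum: 2.6644668 + 0.1962 = 2.8606668 m/s^2. 1 g_n = 9.80665 m/s^2, so 2.8606668 m/s^2 = 2.8606668 / 9.80665 = 0.29170683 g_n ≈ 0.2917 g_n (4 s.f.). Final answer: 0.2917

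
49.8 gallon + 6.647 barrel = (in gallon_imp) 273.9. Check: 1 gallon = 0.0037854118 m^3, so 49.8 gallon = 49.8 * 0.0037854118 = 0.18851351 m^3. 1 barrel = 0.15898729 m^3, so 6.647 barrel = 6.647 * 0.15898729 = 1.0567885 m^3. Sum: 0.18851351 + 1.0567885 = 1.2453021 m^3. 1 gallon_imp = 0.00454609 m^3, so 1.2453021 m^3 = 1.2453021 / 0.00454609 = 273.92816 gallon_imp ≈ 273.9 gallon_imp (4 s.f.).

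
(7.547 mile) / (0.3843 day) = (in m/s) 0.3658. Check: 1 mile = 1609.344 m, so 7.547 mile = 7.547 * 1609.344 = 12145.719 m. 1 day = 86400 s, so 0.3843 day = 0.3843 * 86400 = 33203.52 s. Combine: 12145.719 m / 33203.52 s = 0.36579613 m/s. Result: 0.36579613 m/s ≈ 0.3658 m/s (4 s.f.).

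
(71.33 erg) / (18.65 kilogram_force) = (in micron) 1 erg = 1e-07 J, so 71.33 erg = 71.33 * 1e-07 = 7.133e-06 J. 1 kilogram_force = 9.80665 N, so 18.65 kilogram_force = 18.65 * 9.80665 = 182.89402 N. Combine: 7.133e-06 J / 182.89402 N = 3.9000728e-08 m. 1 micron = 1e-06 m, so 3.9000728e-08 m = 3.9000728e-08 / 1e-06 = 0.039000728 micron ≈ 0.039 micron (4 s.f.). Final answer: 0.039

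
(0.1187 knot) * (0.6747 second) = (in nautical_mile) 2.225e-05. Check: 1 knot = 0.51444444 m/s, so 0.1187 knot = 0.1187 * 0.51444444 = 0.061064556 m/s. 0.6747 second = 0.6747 s. Combine: 0.061064556 m/s * 0.6747 s = 0.041200256 m. 1 nautical_mile = 1852 m, so 0.041200256 m = 0.041200256 / 1852 = 2.2246358e-05 nautical_mile ≈ 2.225e-05 nautical_mile (4 s.f.).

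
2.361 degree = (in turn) 1 degree = 0.017453293 rad, so 2.361 degree = 2.361 * 0.017453293 = 0.041207224 rad. 1 turn = 6.2831853 rad, so 0.041207224 rad = 0.041207224 / 6.2831853 = 0.0065583333 turn ≈ 0.006558 turn (4 s.f.). Final answer: 0.006558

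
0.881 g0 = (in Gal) 1 g0 = 9.80665 m/s^2, so 0.881 g0 = 0.881 * 9.80665 = 8.6396586 m/s^2. 1 Gal = 0.01 m/s^2, so 8.6396586 m/s^2 = 8.6396586 / 0.01 = 863.96586 Gal ≈ 864 Gal (4 s.f.). Final answer: 864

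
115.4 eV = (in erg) 1.849e-10. Check: 1 eV = 1.6021766e-19 J, so 115.4 eV = 115.4 * 1.6021766e-19 = 1.8489118e-17 J. 1 erg = 1e-07 J, so 1.8489118e-17 J = 1.8489118e-17 / 1e-07 = 1.8489118e-10 erg ≈ 1.849e-10 erg (4 s.f.).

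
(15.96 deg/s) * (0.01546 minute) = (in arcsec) 1 deg/s = 0.017453293 rad/s, so 15.96 deg/s = 15.96 * 0.017453293 = 0.27855455 rad/s. 1 minute = 60 s, so 0.01546 minute = 0.01546 * 60 = 0.9276 s. Combine: 0.27855455 rad/s * 0.9276 s = 0.2583872 rad. 1 arcsec = 4.8481368e-06 rad, so 0.2583872 rad = 0.2583872 / 4.8481368e-06 = 53296.186 arcsec ≈ 5.33e+04 arcsec (4 s.f.). Final answer: 5.33e+04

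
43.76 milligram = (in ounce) 0.001544. Check: 1 milligram = 1e-06 kg, so 43.76 milligram = 43.76 * 1e-06 = 4.376e-05 kg. 1 ounce = 0.028349523 kg, so 4.376e-05 kg = 4.376e-05 / 0.028349523 = 0.0015435886 ounce ≈ 0.001544 ounce (4 s.f.).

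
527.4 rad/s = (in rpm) 5036. Check: 1 rpm = 0.10471976 rad/s, so 527.4 rad/s = 527.4 / 0.10471976 = 5036.299 rpm ≈ 5036 rpm (4 s.f.).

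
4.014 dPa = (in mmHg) 1 dPa = 0.1 Pa, so 4.014 dPa = 4.014 * 0.1 = 0.4014 Pa. 1 mmHg = 133.32237 Pa, so 0.4014 Pa = 0.4014 / 133.32237 = 0.0030107476 mmHg ≈ 0.003011 mmHg (4 s.f.). Final answer: 0.003011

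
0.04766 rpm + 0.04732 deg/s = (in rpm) 1 rpm = 0.10471976 rad/s, so 0.04766 rpm = 0.04766 * 0.10471976 = 0.0049909435 rad/s. 1 deg/s = 0.017453293 rad/s, so 0.04732 deg/s = 0.04732 * 0.017453293 = 0.0008258898 rad/s. Sum: 0.0049909435 + 0.0008258898 = 0.0058168333 rad/s. 1 rpm = 0.10471976 rad/s, so 0.0058168333 rad/s = 0.0058168333 / 0.10471976 = 0.055546667 rpm ≈ 0.05555 rpm (4 s.f.). Final answer: 0.05555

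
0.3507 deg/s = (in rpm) 1 deg/s = 0.017453293 rad/s, so 0.3507 deg/s = 0.3507 * 0.017453293 = 0.0061208697 rad/s. 1 rpm = 0.10471976 rad/s, so 0.0061208697 rad/s = 0.0061208697 / 0.10471976 = 0.05845 rpm. Final answer: 0.05845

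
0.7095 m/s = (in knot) 1.379. Check: 1 knot = 0.51444444 m/s, so 0.7095 m/s = 0.7095 / 0.51444444 = 1.3791577 knot ≈ 1.379 knot (4 s.f.).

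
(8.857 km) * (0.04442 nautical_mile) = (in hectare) 1 km = 1000 m, so 8.857 km = 8.857 * 1000 = 8857 m. 1 nautical_mile = 1852 m, so 0.04442 nautical_mile = 0.04442 * 1852 = 82.26584 m. Combine: 8857 m * 82.26584 m = 728628.54 m^2. 1 hectare = 10000 m^2, so 728628.54 m^2 = 728628.54 / 10000 = 72.862854 hectare ≈ 72.86 hectare (4 s.f.). Final answer: 72.86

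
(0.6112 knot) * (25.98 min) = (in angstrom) 4.901e+12. Check: 1 knot = 0.51444444 m/s, so 0.6112 knot = 0.6112 * 0.51444444 = 0.31442844 m/s. 1 min = 60 s, so 25.98 min = 25.98 * 60 = 1558.8 s. Combine: 0.31442844 m/s * 1558.8 s = 490.13106 m. 1 angstrom = 1e-10 m, so 490.13106 m = 490.13106 / 1e-10 = 4.9013106e+12 angstrom ≈ 4.901e+12 angstrom (4 s.f.).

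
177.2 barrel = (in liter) 2.817e+04. Check: 1 barrel = 0.15898729 m^3, so 177.2 barrel = 177.2 * 0.15898729 = 28.172549 m^3. 1 liter = 0.001 m^3, so 28.172549 m^3 = 28.172549 / 0.001 = 28172.549 liter ≈ 2.817e+04 liter (4 s.f.).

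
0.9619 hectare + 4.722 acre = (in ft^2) 1 hectare = 10000 m^2, so 0.9619 hectare = 0.9619 * 10000 = 9619 m^2. 1 acre = 4046.8564 m^2, so 4.722 acre = 4.722 * 4046.8564 = 19109.256 m^2. Sum: 9619 + 19109.256 = 28728.256 m^2. 1 ft^2 = 0.09290304 m^2, so 28728.256 m^2 = 28728.256 / 0.09290304 = 309228.37 ft^2 ≈ 3.092e+05 ft^2 (4 s.f.). Final answer: 3.092e+05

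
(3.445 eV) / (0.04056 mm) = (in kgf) 1 eV = 1.6021766e-19 J, so 3.445 eV = 3.445 * 1.6021766e-19 = 5.5194985e-19 J. 1 mm = 0.001 m, so 0.04056 mm = 0.04056 * 0.001 = 4.056e-05 m. Combine: 5.5194985e-19 J / 4.056e-05 m = 1.3608231e-14 N. 1 kgf = 9.80665 N, so 1.3608231e-14 N = 1.3608231e-14 / 9.80665 = 1.3876534e-15 kgf ≈ 1.388e-15 kgf (4 s.f.). Final answer: 1.388e-15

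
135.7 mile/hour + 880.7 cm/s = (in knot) 135. Check: 1 mile/hour = 0.44704 m/s, so 135.7 mile/hour = 135.7 * 0.44704 = 60.663328 m/s. 1 cm/s = 0.01 m/s, so 880.7 cm/s = 880.7 * 0.01 = 8.807 m/s. Sum: 60.663328 + 8.807 = 69.470328 m/s. 1 knot = 0.51444444 m/s, so 69.470328 m/s = 69.470328 / 0.51444444 = 135.03951 knot ≈ 135 knot (4 s.f.).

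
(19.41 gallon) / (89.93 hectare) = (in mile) 1 gallon = 0.0037854118 m^3, so 19.41 gallon = 19.41 * 0.0037854118 = 0.073474843 m^3. 1 hectare = 10000 m^2, so 89.93 hectare = 89.93 * 10000 = 899300 m^2. Combine: 0.073474843 m^3 / 899300 m^2 = 8.170226e-08 m. 1 mile = 1609.344 m, so 8.170226e-08 m = 8.170226e-08 / 1609.344 = 5.0767431e-11 mile ≈ 5.077e-11 mile (4 s.f.). Final answer: 5.077e-11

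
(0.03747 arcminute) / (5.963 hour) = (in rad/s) 5.077e-10. Check: 1 arcminute = 0.00029088821 rad, so 0.03747 arcminute = 0.03747 * 0.00029088821 = 1.0899581e-05 rad. 1 hour = 3600 s, so 5.963 hour = 5.963 * 3600 = 21466.8 s. Combine: 1.0899581e-05 rad / 21466.8 s = 5.0774131e-10 rad/s. Result: 5.0774131e-10 rad/s ≈ 5.077e-10 rad/s (4 s.f.).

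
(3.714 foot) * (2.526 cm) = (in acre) 7.066e-06. Check: 1 foot = 0.3048 m, so 3.714 foot = 3.714 * 0.3048 = 1.1320272 m. 1 cm = 0.01 m, so 2.526 cm = 2.526 * 0.01 = 0.02526 m. Combine: 1.1320272 m * 0.02526 m = 0.028595007 m^2. 1 acre = 4046.8564 m^2, so 0.028595007 m^2 = 0.028595007 / 4046.8564 = 7.0659801e-06 acre ≈ 7.066e-06 acre (4 s.f.).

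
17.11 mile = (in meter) 2.754e+04. Check: 1 mile = 1609.344 m, so 17.11 mile = 17.11 * 1609.344 = 27535.876 m. 27535.876 m = 27535.876 meter ≈ 2.754e+04 meter (4 s.f.).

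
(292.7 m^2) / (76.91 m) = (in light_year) 4.023e-16. Check: 292.7 m^2 is already in m^2. 76.91 m is already in m. Combine: 292.7 m^2 / 76.91 m = 3.805747 m. 1 light_year = 9.4607305e+15 m, so 3.805747 m = 3.805747 / 9.4607305e+15 = 4.0226777e-16 light_year ≈ 4.023e-16 light_year (4 s.f.).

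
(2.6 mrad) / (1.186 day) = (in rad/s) 2.537e-08. Check: 1 mrad = 0.001 rad, so 2.6 mrad = 2.6 * 0.001 = 0.0026 rad. 1 day = 86400 s, so 1.186 day = 1.186 * 86400 = 102470.4 s. Combine: 0.0026 rad / 102470.4 s = 2.5373181e-08 rad/s. Result: 2.5373181e-08 rad/s ≈ 2.537e-08 rad/s (4 s.f.).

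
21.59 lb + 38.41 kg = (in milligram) 4.82e+07. Check: 1 lb = 0.45359237 kg, so 21.59 lb = 21.59 * 0.45359237 = 9.7930593 kg. 38.41 kg is already in kg. Sum: 9.7930593 + 38.41 = 48.203059 kg. 1 milligram = 1e-06 kg, so 48.203059 kg = 48.203059 / 1e-06 = 48203059 milligram ≈ 4.82e+07 milligram (4 s.f.).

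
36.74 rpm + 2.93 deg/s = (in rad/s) 1 rpm = 0.10471976 rad/s, so 36.74 rpm = 36.74 * 0.10471976 = 3.8474038 rad/s. 1 deg/s = 0.017453293 rad/s, so 2.93 deg/s = 2.93 * 0.017453293 = 0.051138147 rad/s. Sum: 3.8474038 + 0.051138147 = 3.898542 rad/s. Result: 3.898542 rad/s ≈ 3.899 rad/s (4 s.f.). Final answer: 3.899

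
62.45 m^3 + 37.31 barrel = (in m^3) 62.45 m^3 is already in m^3. 1 barrel = 0.15898729 m^3, so 37.31 barrel = 37.31 * 0.15898729 = 5.931816 m^3. Sum: 62.45 + 5.931816 = 68.381816 m^3. Result: 68.381816 m^3 ≈ 68.38 m^3 (4 s.f.). Final answer: 68.38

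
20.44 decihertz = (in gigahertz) 1 decihertz = 0.1 Hz, so 20.44 decihertz = 20.44 * 0.1 = 2.044 Hz. 1 gigahertz = 1e+09 Hz, so 2.044 Hz = 2.044 / 1e+09 = 2.044e-09 gigahertz. Final answer: 2.044e-09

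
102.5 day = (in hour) 1 day = 86400 s, so 102.5 day = 102.5 * 86400 = 8856000 s. 1 hour = 3600 s, so 8856000 s = 8856000 / 3600 = 2460 hour. Final answer: 2460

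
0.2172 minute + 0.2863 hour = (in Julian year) 3.307e-05. Check: 1 minute = 60 s, so 0.2172 minute = 0.2172 * 60 = 13.032 s. 1 hour = 3600 s, so 0.2863 hour = 0.2863 * 3600 = 1030.68 s. Sum: 13.032 + 1030.68 = 1043.712 s. 1 Julian year = 31557600 s, so 1043.712 s = 1043.712 / 31557600 = 3.3073238e-05 Julian year ≈ 3.307e-05 Julian year (4 s.f.).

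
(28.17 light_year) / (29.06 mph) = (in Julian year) 6.501e+08. Check: 1 light_year = 9.4607305e+15 m, so 28.17 light_year = 28.17 * 9.4607305e+15 = 2.6650878e+17 m. 1 mph = 0.44704 m/s, so 29.06 mph = 29.06 * 0.44704 = 12.990982 m/s. Combine: 2.6650878e+17 m / 12.990982 m/s = 2.0514906e+16 s. 1 Julian year = 31557600 s, so 2.0514906e+16 s = 2.0514906e+16 / 31557600 = 6.5007813e+08 Julian year ≈ 6.501e+08 Julian year (4 s.f.).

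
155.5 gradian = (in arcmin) 1 gradian = 0.015707963 rad, so 155.5 gradian = 155.5 * 0.015707963 = 2.4425883 rad. 1 arcmin = 0.00029088821 rad, so 2.4425883 rad = 2.4425883 / 0.00029088821 = 8397 arcmin. Final answer: 8397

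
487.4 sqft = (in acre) 0.01119. Check: 1 sqft = 0.09290304 m^2, so 487.4 sqft = 487.4 * 0.09290304 = 45.280942 m^2. 1 acre = 4046.8564 m^2, so 45.280942 m^2 = 45.280942 / 4046.8564 = 0.011189164 acre ≈ 0.01119 acre (4 s.f.).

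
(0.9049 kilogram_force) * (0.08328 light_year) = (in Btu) 1 kilogram_force = 9.80665 N, so 0.9049 kilogram_force = 0.9049 * 9.80665 = 8.8740376 N. 1 light_year = 9.4607305e+15 m, so 0.08328 light_year = 0.08328 * 9.4607305e+15 = 7.8788963e+14 m. Combine: 8.8740376 N * 7.8788963e+14 m = 6.9917622e+15 J. 1 Btu = 1055.0559 J, so 6.9917622e+15 J = 6.9917622e+15 / 1055.0559 = 6.6269119e+12 Btu ≈ 6.627e+12 Btu (4 s.f.). Final answer: 6.627e+12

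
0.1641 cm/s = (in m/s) 0.001641. Check: 1 cm/s = 0.01 m/s, so 0.1641 cm/s = 0.1641 * 0.01 = 0.001641 m/s. Result: 0.001641 m/s.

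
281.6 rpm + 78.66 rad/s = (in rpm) 1033. Check: 1 rpm = 0.10471976 rad/s, so 281.6 rpm = 281.6 * 0.10471976 = 29.489083 rad/s. 78.66 rad/s is already in rad/s. Sum: 29.489083 + 78.66 = 108.14908 rad/s. 1 rpm = 0.10471976 rad/s, so 108.14908 rad/s = 108.14908 / 0.10471976 = 1032.7477 rpm ≈ 1033 rpm (4 s.f.).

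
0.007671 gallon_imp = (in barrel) 1 gallon_imp = 0.00454609 m^3, so 0.007671 gallon_imp = 0.007671 * 0.00454609 = 3.4873056e-05 m^3. 1 barrel = 0.15898729 m^3, so 3.4873056e-05 m^3 = 3.4873056e-05 / 0.15898729 = 0.00021934493 barrel ≈ 0.0002193 barrel (4 s.f.). Final answer: 0.0002193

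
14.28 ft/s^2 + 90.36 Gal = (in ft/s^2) 17.24. Check: 1 ft/s^2 = 0.3048 m/s^2, so 14.28 ft/s^2 = 14.28 * 0.3048 = 4.352544 m/s^2. 1 Gal = 0.01 m/s^2, so 90.36 Gal = 90.36 * 0.01 = 0.9036 m/s^2. Sum: 4.352544 + 0.9036 = 5.256144 m/s^2. 1 ft/s^2 = 0.3048 m/s^2, so 5.256144 m/s^2 = 5.256144 / 0.3048 = 17.244567 ft/s^2 ≈ 17.24 ft/s^2 (4 s.f.).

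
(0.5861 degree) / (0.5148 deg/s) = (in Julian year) 3.608e-08. Check: 1 degree = 0.017453293 rad, so 0.5861 degree = 0.5861 * 0.017453293 = 0.010229375 rad. 1 deg/s = 0.017453293 rad/s, so 0.5148 deg/s = 0.5148 * 0.017453293 = 0.008984955 rad/s. Combine: 0.010229375 rad / 0.008984955 rad/s = 1.1385004 s. 1 Julian year = 31557600 s, so 1.1385004 s = 1.1385004 / 31557600 = 3.60769e-08 Julian year ≈ 3.608e-08 Julian year (4 s.f.).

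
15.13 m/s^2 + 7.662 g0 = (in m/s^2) 15.13 m/s^2 is already in m/s^2. 1 g0 = 9.80665 m/s^2, so 7.662 g0 = 7.662 * 9.80665 = 75.138552 m/s^2. Sum: 15.13 + 75.138552 = 90.268552 m/s^2. Result: 90.268552 m/s^2 ≈ 90.27 m/s^2 (4 s.f.). Final answer: 90.27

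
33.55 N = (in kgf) 1 kgf = 9.80665 N, so 33.55 N = 33.55 / 9.80665 = 3.4211479 kgf ≈ 3.421 kgf (4 s.f.). Final answer: 3.421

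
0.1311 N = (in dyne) 1 dyne = 1e-05 N, so 0.1311 N = 0.1311 / 1e-05 = 13110 dyne ≈ 1.311e+04 dyne (4 s.f.). Final answer: 1.311e+04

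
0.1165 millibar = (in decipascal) 1 millibar = 100 Pa, so 0.1165 millibar = 0.1165 * 100 = 11.65 Pa. 1 decipascal = 0.1 Pa, so 11.65 Pa = 11.65 / 0.1 = 116.5 decipascal. Final answer: 116.5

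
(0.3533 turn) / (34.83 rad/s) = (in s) 1 turn = 6.2831853 rad, so 0.3533 turn = 0.3533 * 6.2831853 = 2.2198494 rad. 34.83 rad/s is already in rad/s. Combine: 2.2198494 rad / 34.83 rad/s = 0.063733832 s. Result: 0.063733832 s ≈ 0.06373 s (4 s.f.). Final answer: 0.06373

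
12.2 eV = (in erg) 1 eV = 1.6021766e-19 J, so 12.2 eV = 12.2 * 1.6021766e-19 = 1.9546555e-18 J. 1 erg = 1e-07 J, so 1.9546555e-18 J = 1.9546555e-18 / 1e-07 = 1.9546555e-11 erg ≈ 1.955e-11 erg (4 s.f.). Final answer: 1.955e-11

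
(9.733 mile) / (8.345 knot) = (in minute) 1 mile = 1609.344 m, so 9.733 mile = 9.733 * 1609.344 = 15663.745 m. 1 knot = 0.51444444 m/s, so 8.345 knot = 8.345 * 0.51444444 = 4.2930389 m/s. Combine: 15663.745 m / 4.2930389 m/s = 3648.6381 s. 1 minute = 60 s, so 3648.6381 s = 3648.6381 / 60 = 60.810635 minute ≈ 60.81 minute (4 s.f.). Final answer: 60.81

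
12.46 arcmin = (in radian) 0.003624. Check: 1 arcmin = 0.00029088821 rad, so 12.46 arcmin = 12.46 * 0.00029088821 = 0.0036244671 rad. 0.0036244671 rad = 0.0036244671 radian ≈ 0.003624 radian (4 s.f.).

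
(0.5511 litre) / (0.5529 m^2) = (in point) 2.825. Check: 1 litre = 0.001 m^3, so 0.5511 litre = 0.5511 * 0.001 = 0.0005511 m^3. 0.5529 m^2 is already in m^2. Combine: 0.0005511 m^3 / 0.5529 m^2 = 0.00099674444 m. 1 point = 0.00035277778 m, so 0.00099674444 m = 0.00099674444 / 0.00035277778 = 2.8254173 point ≈ 2.825 point (4 s.f.).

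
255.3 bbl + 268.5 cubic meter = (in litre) 3.091e+05. Check: 1 bbl = 0.15898729 m^3, so 255.3 bbl = 255.3 * 0.15898729 = 40.589456 m^3. 268.5 cubic meter = 268.5 m^3. Sum: 40.589456 + 268.5 = 309.08946 m^3. 1 litre = 0.001 m^3, so 309.08946 m^3 = 309.08946 / 0.001 = 309089.46 litre ≈ 3.091e+05 litre (4 s.f.).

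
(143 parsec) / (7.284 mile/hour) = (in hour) 1 parsec = 3.0856776e+16 m, so 143 parsec = 143 * 3.0856776e+16 = 4.4125189e+18 m. 1 mile/hour = 0.44704 m/s, so 7.284 mile/hour = 7.284 * 0.44704 = 3.2562394 m/s. Combine: 4.4125189e+18 m / 3.2562394 m/s = 1.3550966e+18 s. 1 hour = 3600 s, so 1.3550966e+18 s = 1.3550966e+18 / 3600 = 3.7641573e+14 hour ≈ 3.764e+14 hour (4 s.f.). Final answer: 3.764e+14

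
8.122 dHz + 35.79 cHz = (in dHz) 11.7. Check: 1 dHz = 0.1 Hz, so 8.122 dHz = 8.122 * 0.1 = 0.8122 Hz. 1 cHz = 0.01 Hz, so 35.79 cHz = 35.79 * 0.01 = 0.3579 Hz. Sum: 0.8122 + 0.3579 = 1.1701 Hz. 1 dHz = 0.1 Hz, so 1.1701 Hz = 1.1701 / 0.1 = 11.701 dHz ≈ 11.7 dHz (4 s.f.).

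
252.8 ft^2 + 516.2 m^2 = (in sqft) 5809. Check: 1 ft^2 = 0.09290304 m^2, so 252.8 ft^2 = 252.8 * 0.09290304 = 23.485889 m^2. 516.2 m^2 is already in m^2. Sum: 23.485889 + 516.2 = 539.68589 m^2. 1 sqft = 0.09290304 m^2, so 539.68589 m^2 = 539.68589 / 0.09290304 = 5809.1306 sqft ≈ 5809 sqft (4 s.f.).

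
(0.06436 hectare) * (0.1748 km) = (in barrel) 7.076e+05. Check: 1 hectare = 10000 m^2, so 0.06436 hectare = 0.06436 * 10000 = 643.6 m^2. 1 km = 1000 m, so 0.1748 km = 0.1748 * 1000 = 174.8 m. Combine: 643.6 m^2 * 174.8 m = 112501.28 m^3. 1 barrel = 0.15898729 m^3, so 112501.28 m^3 = 112501.28 / 0.15898729 = 707611.76 barrel ≈ 7.076e+05 barrel (4 s.f.).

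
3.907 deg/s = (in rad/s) 0.06819. Check: 1 deg/s = 0.017453293 rad/s, so 3.907 deg/s = 3.907 * 0.017453293 = 0.068190014 rad/s. Result: 0.068190014 rad/s ≈ 0.06819 rad/s (4 s.f.).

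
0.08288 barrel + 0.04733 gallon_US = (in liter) 1 barrel = 0.15898729 m^3, so 0.08288 barrel = 0.08288 * 0.15898729 = 0.013176867 m^3. 1 gallon_US = 0.0037854118 m^3, so 0.04733 gallon_US = 0.04733 * 0.0037854118 = 0.00017916354 m^3. Sum: 0.013176867 + 0.00017916354 = 0.013356031 m^3. 1 liter = 0.001 m^3, so 0.013356031 m^3 = 0.013356031 / 0.001 = 13.356031 liter ≈ 13.36 liter (4 s.f.). Final answer: 13.36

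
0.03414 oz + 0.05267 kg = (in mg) 5.364e+04. Check: 1 oz = 0.028349523 kg, so 0.03414 oz = 0.03414 * 0.028349523 = 0.00096785272 kg. 0.05267 kg is already in kg. Sum: 0.00096785272 + 0.05267 = 0.053637853 kg. 1 mg = 1e-06 kg, so 0.053637853 kg = 0.053637853 / 1e-06 = 53637.853 mg ≈ 5.364e+04 mg (4 s.f.).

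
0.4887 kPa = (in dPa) 4887. Check: 1 kPa = 1000 Pa, so 0.4887 kPa = 0.4887 * 1000 = 488.7 Pa. 1 dPa = 0.1 Pa, so 488.7 Pa = 488.7 / 0.1 = 4887 dPa.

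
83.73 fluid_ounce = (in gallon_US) 0.6541. Check: 1 fluid_ounce = 2.957353e-05 m^3, so 83.73 fluid_ounce = 83.73 * 2.957353e-05 = 0.0024761916 m^3. 1 gallon_US = 0.0037854118 m^3, so 0.0024761916 m^3 = 0.0024761916 / 0.0037854118 = 0.65414063 gallon_US ≈ 0.6541 gallon_US (4 s.f.).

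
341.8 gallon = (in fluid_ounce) 1 gallon = 0.0037854118 m^3, so 341.8 gallon = 341.8 * 0.0037854118 = 1.2938537 m^3. 1 fluid_ounce = 2.957353e-05 m^3, so 1.2938537 m^3 = 1.2938537 / 2.957353e-05 = 43750.4 fluid_ounce ≈ 4.375e+04 fluid_ounce (4 s.f.). Final answer: 4.375e+04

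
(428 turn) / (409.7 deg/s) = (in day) 1 turn = 6.2831853 rad, so 428 turn = 428 * 6.2831853 = 2689.2033 rad. 1 deg/s = 0.017453293 rad/s, so 409.7 deg/s = 409.7 * 0.017453293 = 7.1506139 rad/s. Combine: 2689.2033 rad / 7.1506139 rad/s = 376.08006 s. 1 day = 86400 s, so 376.08006 s = 376.08006 / 86400 = 0.0043527785 day ≈ 0.004353 day (4 s.f.). Final answer: 0.004353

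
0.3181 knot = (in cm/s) 1 knot = 0.51444444 m/s, so 0.3181 knot = 0.3181 * 0.51444444 = 0.16364478 m/s. 1 cm/s = 0.01 m/s, so 0.16364478 m/s = 0.16364478 / 0.01 = 16.364478 cm/s ≈ 16.36 cm/s (4 s.f.). Final answer: 16.36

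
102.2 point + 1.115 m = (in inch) 45.32. Check: 1 point = 0.00035277778 m, so 102.2 point = 102.2 * 0.00035277778 = 0.036053889 m. 1.115 m is already in m. Sum: 0.036053889 + 1.115 = 1.1510539 m. 1 inch = 0.0254 m, so 1.1510539 m = 1.1510539 / 0.0254 = 45.317082 inch ≈ 45.32 inch (4 s.f.).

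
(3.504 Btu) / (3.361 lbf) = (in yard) 270.4. Check: 1 Btu = 1055.0559 J, so 3.504 Btu = 3.504 * 1055.0559 = 3696.9157 J. 1 lbf = 4.4482216 N, so 3.361 lbf = 3.361 * 4.4482216 = 14.950473 N. Combine: 3696.9157 J / 14.950473 N = 247.27751 m. 1 yard = 0.9144 m, so 247.27751 m = 247.27751 / 0.9144 = 270.42597 yard ≈ 270.4 yard (4 s.f.).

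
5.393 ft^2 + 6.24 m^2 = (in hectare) 1 ft^2 = 0.09290304 m^2, so 5.393 ft^2 = 5.393 * 0.09290304 = 0.50102609 m^2. 6.24 m^2 is already in m^2. Sum: 0.50102609 + 6.24 = 6.7410261 m^2. 1 hectare = 10000 m^2, so 6.7410261 m^2 = 6.7410261 / 10000 = 0.00067410261 hectare ≈ 0.0006741 hectare (4 s.f.). Final answer: 0.0006741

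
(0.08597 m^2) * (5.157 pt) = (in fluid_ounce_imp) 5.505. Check: 0.08597 m^2 is already in m^2. 1 pt = 0.00035277778 m, so 5.157 pt = 5.157 * 0.00035277778 = 0.001819275 m. Combine: 0.08597 m^2 * 0.001819275 m = 0.00015640307 m^3. 1 fluid_ounce_imp = 2.8413063e-05 m^3, so 0.00015640307 m^3 = 0.00015640307 / 2.8413063e-05 = 5.5046186 fluid_ounce_imp ≈ 5.505 fluid_ounce_imp (4 s.f.).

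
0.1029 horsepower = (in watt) 1 horsepower = 745.69987 W, so 0.1029 horsepower = 0.1029 * 745.69987 = 76.732517 W. 76.732517 W = 76.732517 watt ≈ 76.73 watt (4 s.f.). Final answer: 76.73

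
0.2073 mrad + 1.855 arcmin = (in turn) 0.0001189. Check: 1 mrad = 0.001 rad, so 0.2073 mrad = 0.2073 * 0.001 = 0.0002073 rad. 1 arcmin = 0.00029088821 rad, so 1.855 arcmin = 1.855 * 0.00029088821 = 0.00053959763 rad. Sum: 0.0002073 + 0.00053959763 = 0.00074689763 rad. 1 turn = 6.2831853 rad, so 0.00074689763 rad = 0.00074689763 / 6.2831853 = 0.00011887245 turn ≈ 0.0001189 turn (4 s.f.).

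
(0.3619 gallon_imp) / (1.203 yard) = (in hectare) 1.496e-07. Check: 1 gallon_imp = 0.00454609 m^3, so 0.3619 gallon_imp = 0.3619 * 0.00454609 = 0.00164523 m^3. 1 yard = 0.9144 m, so 1.203 yard = 1.203 * 0.9144 = 1.1000232 m. Combine: 0.00164523 m^3 / 1.1000232 m = 0.0014956321 m^2. 1 hectare = 10000 m^2, so 0.0014956321 m^2 = 0.0014956321 / 10000 = 1.4956321e-07 hectare ≈ 1.496e-07 hectare (4 s.f.).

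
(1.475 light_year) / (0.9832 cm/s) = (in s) 1.419e+18. Check: 1 light_year = 9.4607305e+15 m, so 1.475 light_year = 1.475 * 9.4607305e+15 = 1.3954577e+16 m. 1 cm/s = 0.01 m/s, so 0.9832 cm/s = 0.9832 * 0.01 = 0.009832 m/s. Combine: 1.3954577e+16 m / 0.009832 m/s = 1.419302e+18 s. Result: 1.419302e+18 s ≈ 1.419e+18 s (4 s.f.).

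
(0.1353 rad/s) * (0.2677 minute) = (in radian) 0.1353 rad/s is already in rad/s. 1 minute = 60 s, so 0.2677 minute = 0.2677 * 60 = 16.062 s. Combine: 0.1353 rad/s * 16.062 s = 2.1731886 rad. 2.1731886 rad = 2.1731886 radian ≈ 2.173 radian (4 s.f.). Final answer: 2.173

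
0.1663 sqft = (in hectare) 1 sqft = 0.09290304 m^2, so 0.1663 sqft = 0.1663 * 0.09290304 = 0.015449776 m^2. 1 hectare = 10000 m^2, so 0.015449776 m^2 = 0.015449776 / 10000 = 1.5449776e-06 hectare ≈ 1.545e-06 hectare (4 s.f.). Final answer: 1.545e-06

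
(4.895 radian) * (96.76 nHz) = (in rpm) 4.895 radian = 4.895 rad. 1 nHz = 1e-09 Hz, so 96.76 nHz = 96.76 * 1e-09 = 9.676e-08 Hz. Combine: 4.895 rad * 9.676e-08 Hz = 4.736402e-07 rad/s. 1 rpm = 0.10471976 rad/s, so 4.736402e-07 rad/s = 4.736402e-07 / 0.10471976 = 4.5229307e-06 rpm ≈ 4.523e-06 rpm (4 s.f.). Final answer: 4.523e-06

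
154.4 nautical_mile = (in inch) 1 nautical_mile = 1852 m, so 154.4 nautical_mile = 154.4 * 1852 = 285948.8 m. 1 inch = 0.0254 m, so 285948.8 m = 285948.8 / 0.0254 = 11257827 inch ≈ 1.126e+07 inch (4 s.f.). Final answer: 1.126e+07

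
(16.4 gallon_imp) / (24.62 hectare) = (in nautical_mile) 1.635e-10. Check: 1 gallon_imp = 0.00454609 m^3, so 16.4 gallon_imp = 16.4 * 0.00454609 = 0.074555876 m^3. 1 hectare = 10000 m^2, so 24.62 hectare = 24.62 * 10000 = 246200 m^2. Combine: 0.074555876 m^3 / 246200 m^2 = 3.0282647e-07 m. 1 nautical_mile = 1852 m, so 3.0282647e-07 m = 3.0282647e-07 / 1852 = 1.6351321e-10 nautical_mile ≈ 1.635e-10 nautical_mile (4 s.f.).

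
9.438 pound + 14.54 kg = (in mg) 1.882e+07. Check: 1 pound = 0.45359237 kg, so 9.438 pound = 9.438 * 0.45359237 = 4.2810048 kg. 14.54 kg is already in kg. Sum: 4.2810048 + 14.54 = 18.821005 kg. 1 mg = 1e-06 kg, so 18.821005 kg = 18.821005 / 1e-06 = 18821005 mg ≈ 1.882e+07 mg (4 s.f.).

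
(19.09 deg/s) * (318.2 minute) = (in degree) 1 deg/s = 0.017453293 rad/s, so 19.09 deg/s = 19.09 * 0.017453293 = 0.33318335 rad/s. 1 minute = 60 s, so 318.2 minute = 318.2 * 60 = 19092 s. Combine: 0.33318335 rad/s * 19092 s = 6361.1366 rad. 1 degree = 0.017453293 rad, so 6361.1366 rad = 6361.1366 / 0.017453293 = 364466.28 degree ≈ 3.645e+05 degree (4 s.f.). Final answer: 3.645e+05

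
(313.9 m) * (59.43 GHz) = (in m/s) 313.9 m is already in m. 1 GHz = 1e+09 Hz, so 59.43 GHz = 59.43 * 1e+09 = 5.943e+10 Hz. Combine: 313.9 m * 5.943e+10 Hz = 1.8655077e+13 m/s. Result: 1.8655077e+13 m/s ≈ 1.866e+13 m/s (4 s.f.). Final answer: 1.866e+13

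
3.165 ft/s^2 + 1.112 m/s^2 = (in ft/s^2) 1 ft/s^2 = 0.3048 m/s^2, so 3.165 ft/s^2 = 3.165 * 0.3048 = 0.964692 m/s^2. 1.112 m/s^2 is already in m/s^2. Sum: 0.964692 + 1.112 = 2.076692 m/s^2. 1 ft/s^2 = 0.3048 m/s^2, so 2.076692 m/s^2 = 2.076692 / 0.3048 = 6.813294 ft/s^2 ≈ 6.813 ft/s^2 (4 s.f.). Final answer: 6.813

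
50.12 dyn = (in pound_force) 1 dyn = 1e-05 N, so 50.12 dyn = 50.12 * 1e-05 = 0.0005012 N. 1 pound_force = 4.4482216 N, so 0.0005012 N = 0.0005012 / 4.4482216 = 0.00011267424 pound_force ≈ 0.0001127 pound_force (4 s.f.). Final answer: 0.0001127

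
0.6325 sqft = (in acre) 1 sqft = 0.09290304 m^2, so 0.6325 sqft = 0.6325 * 0.09290304 = 0.058761173 m^2. 1 acre = 4046.8564 m^2, so 0.058761173 m^2 = 0.058761173 / 4046.8564 = 1.4520202e-05 acre ≈ 1.452e-05 acre (4 s.f.). Final answer: 1.452e-05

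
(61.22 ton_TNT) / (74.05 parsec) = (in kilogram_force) 1.143e-08. Check: 1 ton_TNT = 4.184e+09 J, so 61.22 ton_TNT = 61.22 * 4.184e+09 = 2.5614448e+11 J. 1 parsec = 3.0856776e+16 m, so 74.05 parsec = 74.05 * 3.0856776e+16 = 2.2849442e+18 m. Combine: 2.5614448e+11 J / 2.2849442e+18 m = 1.1210098e-07 N. 1 kilogram_force = 9.80665 N, so 1.1210098e-07 N = 1.1210098e-07 / 9.80665 = 1.1431118e-08 kilogram_force ≈ 1.143e-08 kilogram_force (4 s.f.).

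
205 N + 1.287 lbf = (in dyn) 2.107e+07. Check: 205 N is already in N. 1 lbf = 4.4482216 N, so 1.287 lbf = 1.287 * 4.4482216 = 5.7248612 N. Sum: 205 + 5.7248612 = 210.72486 N. 1 dyn = 1e-05 N, so 210.72486 N = 210.72486 / 1e-05 = 21072486 dyn ≈ 2.107e+07 dyn (4 s.f.).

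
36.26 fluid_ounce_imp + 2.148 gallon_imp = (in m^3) 1 fluid_ounce_imp = 2.8413063e-05 m^3, so 36.26 fluid_ounce_imp = 36.26 * 2.8413063e-05 = 0.0010302576 m^3. 1 gallon_imp = 0.00454609 m^3, so 2.148 gallon_imp = 2.148 * 0.00454609 = 0.0097650013 m^3. Sum: 0.0010302576 + 0.0097650013 = 0.010795259 m^3. Result: 0.010795259 m^3 ≈ 0.0108 m^3 (4 s.f.). Final answer: 0.0108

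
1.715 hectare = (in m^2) 1 hectare = 10000 m^2, so 1.715 hectare = 1.715 * 10000 = 17150 m^2. Result: 17150 m^2 ≈ 1.715e+04 m^2 (4 s.f.). Final answer: 1.715e+04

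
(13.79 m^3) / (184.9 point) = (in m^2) 13.79 m^3 is already in m^3. 1 point = 0.00035277778 m, so 184.9 point = 184.9 * 0.00035277778 = 0.065228611 m. Combine: 13.79 m^3 / 0.065228611 m = 211.4103 m^2. Result: 211.4103 m^2 ≈ 211.4 m^2 (4 s.f.). Final answer: 211.4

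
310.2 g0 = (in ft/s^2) 9980. Check: 1 g0 = 9.80665 m/s^2, so 310.2 g0 = 310.2 * 9.80665 = 3042.0228 m/s^2. 1 ft/s^2 = 0.3048 m/s^2, so 3042.0228 m/s^2 = 3042.0228 / 0.3048 = 9980.3899 ft/s^2 ≈ 9980 ft/s^2 (4 s.f.).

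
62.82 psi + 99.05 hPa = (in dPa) 4.43e+06. Check: 1 psi = 6894.7573 Pa, so 62.82 psi = 62.82 * 6894.7573 = 433128.65 Pa. 1 hPa = 100 Pa, so 99.05 hPa = 99.05 * 100 = 9905 Pa. Sum: 433128.65 + 9905 = 443033.65 Pa. 1 dPa = 0.1 Pa, so 443033.65 Pa = 443033.65 / 0.1 = 4430336.5 dPa ≈ 4.43e+06 dPa (4 s.f.).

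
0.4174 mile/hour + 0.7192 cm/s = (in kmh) 1 mile/hour = 0.44704 m/s, so 0.4174 mile/hour = 0.4174 * 0.44704 = 0.1865945 m/s. 1 cm/s = 0.01 m/s, so 0.7192 cm/s = 0.7192 * 0.01 = 0.007192 m/s. Sum: 0.1865945 + 0.007192 = 0.1937865 m/s. 1 kmh = 0.27777778 m/s, so 0.1937865 m/s = 0.1937865 / 0.27777778 = 0.69763139 kmh ≈ 0.6976 kmh (4 s.f.). Final answer: 0.6976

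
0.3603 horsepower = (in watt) 268.7. Check: 1 horsepower = 745.69987 W, so 0.3603 horsepower = 0.3603 * 745.69987 = 268.67566 W. 268.67566 W = 268.67566 watt ≈ 268.7 watt (4 s.f.).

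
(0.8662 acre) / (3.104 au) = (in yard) 1 acre = 4046.8564 m^2, so 0.8662 acre = 0.8662 * 4046.8564 = 3505.387 m^2. 1 au = 1.4959787e+11 m, so 3.104 au = 3.104 * 1.4959787e+11 = 4.6435179e+11 m. Combine: 3505.387 m^2 / 4.6435179e+11 m = 7.54899e-09 m. 1 yard = 0.9144 m, so 7.54899e-09 m = 7.54899e-09 / 0.9144 = 8.2556759e-09 yard ≈ 8.256e-09 yard (4 s.f.). Final answer: 8.256e-09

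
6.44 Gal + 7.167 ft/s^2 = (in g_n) 1 Gal = 0.01 m/s^2, so 6.44 Gal = 6.44 * 0.01 = 0.0644 m/s^2. 1 ft/s^2 = 0.3048 m/s^2, so 7.167 ft/s^2 = 7.167 * 0.3048 = 2.1845016 m/s^2. Sum: 0.0644 + 2.1845016 = 2.2489016 m/s^2. 1 g_n = 9.80665 m/s^2, so 2.2489016 m/s^2 = 2.2489016 / 9.80665 = 0.22932414 g_n ≈ 0.2293 g_n (4 s.f.). Final answer: 0.2293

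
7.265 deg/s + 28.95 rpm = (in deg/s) 181. Check: 1 deg/s = 0.017453293 rad/s, so 7.265 deg/s = 7.265 * 0.017453293 = 0.12679817 rad/s. 1 rpm = 0.10471976 rad/s, so 28.95 rpm = 28.95 * 0.10471976 = 3.0316369 rad/s. Sum: 0.12679817 + 3.0316369 = 3.1584351 rad/s. 1 deg/s = 0.017453293 rad/s, so 3.1584351 rad/s = 3.1584351 / 0.017453293 = 180.965 deg/s ≈ 181 deg/s (4 s.f.).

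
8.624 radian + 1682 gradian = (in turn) 5.578. Check: 8.624 radian = 8.624 rad. 1 gradian = 0.015707963 rad, so 1682 gradian = 1682 * 0.015707963 = 26.420794 rad. Sum: 8.624 + 26.420794 = 35.044794 rad. 1 turn = 6.2831853 rad, so 35.044794 rad = 35.044794 / 6.2831853 = 5.5775522 turn ≈ 5.578 turn (4 s.f.).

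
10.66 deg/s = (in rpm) 1 deg/s = 0.017453293 rad/s, so 10.66 deg/s = 10.66 * 0.017453293 = 0.1860521 rad/s. 1 rpm = 0.10471976 rad/s, so 0.1860521 rad/s = 0.1860521 / 0.10471976 = 1.7766667 rpm ≈ 1.777 rpm (4 s.f.). Final answer: 1.777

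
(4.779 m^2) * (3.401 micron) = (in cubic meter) 1.625e-05. Check: 4.779 m^2 is already in m^2. 1 micron = 1e-06 m, so 3.401 micron = 3.401 * 1e-06 = 3.401e-06 m. Combine: 4.779 m^2 * 3.401e-06 m = 1.6253379e-05 m^3. 1.6253379e-05 m^3 = 1.6253379e-05 cubic meter ≈ 1.625e-05 cubic meter (4 s.f.).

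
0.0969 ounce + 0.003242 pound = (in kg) 1 ounce = 0.028349523 kg, so 0.0969 ounce = 0.0969 * 0.028349523 = 0.0027470688 kg. 1 pound = 0.45359237 kg, so 0.003242 pound = 0.003242 * 0.45359237 = 0.0014705465 kg. Sum: 0.0027470688 + 0.0014705465 = 0.0042176153 kg. Result: 0.0042176153 kg ≈ 0.004218 kg (4 s.f.). Final answer: 0.004218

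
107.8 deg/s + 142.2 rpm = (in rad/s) 1 deg/s = 0.017453293 rad/s, so 107.8 deg/s = 107.8 * 0.017453293 = 1.8814649 rad/s. 1 rpm = 0.10471976 rad/s, so 142.2 rpm = 142.2 * 0.10471976 = 14.891149 rad/s. Sum: 1.8814649 + 14.891149 = 16.772614 rad/s. Result: 16.772614 rad/s ≈ 16.77 rad/s (4 s.f.). Final answer: 16.77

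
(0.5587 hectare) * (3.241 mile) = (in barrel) 1.833e+08. Check: 1 hectare = 10000 m^2, so 0.5587 hectare = 0.5587 * 10000 = 5587 m^2. 1 mile = 1609.344 m, so 3.241 mile = 3.241 * 1609.344 = 5215.8839 m. Combine: 5587 m^2 * 5215.8839 m = 29141143 m^3. 1 barrel = 0.15898729 m^3, so 29141143 m^3 = 29141143 / 0.15898729 = 1.8329228e+08 barrel ≈ 1.833e+08 barrel (4 s.f.).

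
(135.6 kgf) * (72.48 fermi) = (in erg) 1 kgf = 9.80665 N, so 135.6 kgf = 135.6 * 9.80665 = 1329.7817 N. 1 fermi = 1e-15 m, so 72.48 fermi = 72.48 * 1e-15 = 7.248e-14 m. Combine: 1329.7817 N * 7.248e-14 m = 9.6382581e-11 J. 1 erg = 1e-07 J, so 9.6382581e-11 J = 9.6382581e-11 / 1e-07 = 0.00096382581 erg ≈ 0.0009638 erg (4 s.f.). Final answer: 0.0009638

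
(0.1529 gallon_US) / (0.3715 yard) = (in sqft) 0.01834. Check: 1 gallon_US = 0.0037854118 m^3, so 0.1529 gallon_US = 0.1529 * 0.0037854118 = 0.00057878946 m^3. 1 yard = 0.9144 m, so 0.3715 yard = 0.3715 * 0.9144 = 0.3396996 m. Combine: 0.00057878946 m^3 / 0.3396996 m = 0.0017038273 m^2. 1 sqft = 0.09290304 m^2, so 0.0017038273 m^2 = 0.0017038273 / 0.09290304 = 0.018339845 sqft ≈ 0.01834 sqft (4 s.f.).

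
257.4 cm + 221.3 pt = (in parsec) 8.595e-17. Check: 1 cm = 0.01 m, so 257.4 cm = 257.4 * 0.01 = 2.574 m. 1 pt = 0.00035277778 m, so 221.3 pt = 221.3 * 0.00035277778 = 0.078069722 m. Sum: 2.574 + 0.078069722 = 2.6520697 m. 1 parsec = 3.0856776e+16 m, so 2.6520697 m = 2.6520697 / 3.0856776e+16 = 8.5947726e-17 parsec ≈ 8.595e-17 parsec (4 s.f.).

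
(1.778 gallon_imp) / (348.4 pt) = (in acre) 1 gallon_imp = 0.00454609 m^3, so 1.778 gallon_imp = 1.778 * 0.00454609 = 0.008082948 m^3. 1 pt = 0.00035277778 m, so 348.4 pt = 348.4 * 0.00035277778 = 0.12290778 m. Combine: 0.008082948 m^3 / 0.12290778 m = 0.065764333 m^2. 1 acre = 4046.8564 m^2, so 0.065764333 m^2 = 0.065764333 / 4046.8564 = 1.6250721e-05 acre ≈ 1.625e-05 acre (4 s.f.). Final answer: 1.625e-05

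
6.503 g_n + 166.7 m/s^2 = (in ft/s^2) 756.1. Check: 1 g_n = 9.80665 m/s^2, so 6.503 g_n = 6.503 * 9.80665 = 63.772645 m/s^2. 166.7 m/s^2 is already in m/s^2. Sum: 63.772645 + 166.7 = 230.47264 m/s^2. 1 ft/s^2 = 0.3048 m/s^2, so 230.47264 m/s^2 = 230.47264 / 0.3048 = 756.14385 ft/s^2 ≈ 756.1 ft/s^2 (4 s.f.).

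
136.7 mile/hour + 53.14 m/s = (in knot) 1 mile/hour = 0.44704 m/s, so 136.7 mile/hour = 136.7 * 0.44704 = 61.110368 m/s. 53.14 m/s is already in m/s. Sum: 61.110368 + 53.14 = 114.25037 m/s. 1 knot = 0.51444444 m/s, so 114.25037 m/s = 114.25037 / 0.51444444 = 222.08495 knot ≈ 222.1 knot (4 s.f.). Final answer: 222.1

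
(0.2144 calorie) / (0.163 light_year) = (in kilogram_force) 5.932e-17. Check: 1 calorie = 4.184 J, so 0.2144 calorie = 0.2144 * 4.184 = 0.8970496 J. 1 light_year = 9.4607305e+15 m, so 0.163 light_year = 0.163 * 9.4607305e+15 = 1.5420991e+15 m. Combine: 0.8970496 J / 1.5420991e+15 m = 5.8170686e-16 N. 1 kilogram_force = 9.80665 N, so 5.8170686e-16 N = 5.8170686e-16 / 9.80665 = 5.9317591e-17 kilogram_force ≈ 5.932e-17 kilogram_force (4 s.f.).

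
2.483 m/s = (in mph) 5.554. Check: 1 mph = 0.44704 m/s, so 2.483 m/s = 2.483 / 0.44704 = 5.5543128 mph ≈ 5.554 mph (4 s.f.).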